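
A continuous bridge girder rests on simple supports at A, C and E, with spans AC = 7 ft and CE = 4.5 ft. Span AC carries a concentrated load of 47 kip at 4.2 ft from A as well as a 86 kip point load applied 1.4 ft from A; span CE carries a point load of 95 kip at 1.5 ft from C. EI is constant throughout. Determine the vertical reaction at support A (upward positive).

Take M_C as the redundant. Released structure: two simple spans AC and CE with a hinge at C.
End slopes at the hinge C, treating each span as simply supported:
  span AC: point load 47 at a = 4.2: Pab(L + a)/(6LEI) = 147.4/EI
  span AC: point load 86 at a = 1.4: Pab(L + a)/(6LEI) = 134.8/EI
  span CE: point load 95 at a = 1.5: Pab(L + b)/(6LEI) = 118.8/EI
  relative rotation θ_0 = (282.2 + 118.8)/EI = 401/EI
A unit hogging moment at C produces rotation L₁/(3EI) + L₂/(3EI) = 3.833/EI.
Slope continuity at C: θ_0 = M_C·3.833/EI, so M_C = 401/3.833 = 104.6 kip·ft (hogging).
Span AC, ΣM about A with M_C applied at C: R_C^{AC}·7 = 317.8 + 104.6, so R_C^{AC} = 60.34 kip and R_A = 133 − 60.34 = 72.66 kip.

R_A = 72.66 kip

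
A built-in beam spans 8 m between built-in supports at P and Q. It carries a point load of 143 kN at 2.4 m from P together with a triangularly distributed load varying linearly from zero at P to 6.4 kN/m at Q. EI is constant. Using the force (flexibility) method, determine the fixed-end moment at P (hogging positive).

Release both end moments; the primary structure is a simply-supported span PQ with redundants M_P and M_Q.
End rotations of the released simple span under the applied load (×1/EI):
  at P: point load 143 at a = 2.4: Pab(L + b)/(6LEI) = 544.5/EI
  at Q: point load 143 at a = 2.4: Pab(L + a)/(6LEI) = 416.4/EI
  at P: triangular load, peak 6.4: 7w₀L³/(360EI) = 63.72/EI
  at Q: triangular load, peak 6.4: w₀L³/(45EI) = 72.82/EI
  θ_P0 = 608.3/EI,  θ_Q0 = 489.2/EI
Flexibility coefficients: a unit moment at one end gives L/(3EI) there and L/(6EI) at the far end, so f₁₁ = f₂₂ = 2.667/EI and f₁₂ = f₂₁ = 1.333/EI.
Compatibility — zero rotation at each built-in end:
  2.667 M_P + 1.333 M_Q = 608.3
  1.333 M_P + 2.667 M_Q = 489.2
Solving the pair gives M_P = 181.8 kN·m and M_Q = 92.55 kN·m (hogging).

M_P = 181.8 kN·m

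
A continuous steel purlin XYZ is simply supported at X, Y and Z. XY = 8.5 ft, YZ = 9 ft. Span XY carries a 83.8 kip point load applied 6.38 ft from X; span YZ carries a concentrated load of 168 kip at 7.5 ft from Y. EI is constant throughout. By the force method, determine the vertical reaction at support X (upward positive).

R_X = 6.819 kip

Release continuity at Y by inserting a hinge; the redundant is the internal moment M_Y. The primary structure is two simply-supported spans XY and YZ.
Discontinuity in slope at Y on the released structure — sum the simple-span end rotations:
  span XY: point load 83.8 at a = 6.38: Pab(L + a)/(6LEI) = 330.7/EI
  span YZ: point load 168 at a = 7.5: Pab(L + b)/(6LEI) = 367.5/EI
  relative rotation θ_0 = (330.7 + 367.5)/EI = 698.2/EI
A unit hogging moment at Y produces rotation L₁/(3EI) + L₂/(3EI) = 5.833/EI.
Compatibility: M_Y·(L₁+L₂)/(3EI) = θ_0, giving M_Y = 119.7 kip·ft (hogging).
Span XY, ΣM about X with M_Y applied at Y: R_Y^{XY}·8.5 = 534.6 + 119.7, so R_Y^{XY} = 76.98 kip and R_X = 83.8 − 76.98 = 6.819 kip.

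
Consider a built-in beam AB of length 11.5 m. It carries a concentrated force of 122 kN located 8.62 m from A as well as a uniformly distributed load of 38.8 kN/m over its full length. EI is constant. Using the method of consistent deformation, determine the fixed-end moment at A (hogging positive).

Release both end moments; the primary structure is a simply-supported span AB with redundants M_A and M_B.
On the primary (simply-supported) span, the end slopes from the loading are:
  at A: point load 122 at a = 8.62: Pab(L + b)/(6LEI) = 631.2/EI
  at B: point load 122 at a = 8.62: Pab(L + a)/(6LEI) = 883.2/EI
  at A: UDL 38.8: wL³/(24EI) = 2459/EI
  at B: UDL 38.8: wL³/(24EI) = 2459/EI
  θ_A0 = 3090/EI,  θ_B0 = 3342/EI
Flexibility coefficients: a unit moment at one end gives L/(3EI) there and L/(6EI) at the far end, so f₁₁ = f₂₂ = 3.833/EI and f₁₂ = f₂₁ = 1.917/EI.
Compatibility — zero rotation at each built-in end:
  3.833 M_A + 1.917 M_B = 3090
  1.917 M_A + 3.833 M_B = 3342
Solving the pair gives M_A = 493.6 kN·m and M_B = 625 kN·m (hogging).

M_A = 493.6 kN·m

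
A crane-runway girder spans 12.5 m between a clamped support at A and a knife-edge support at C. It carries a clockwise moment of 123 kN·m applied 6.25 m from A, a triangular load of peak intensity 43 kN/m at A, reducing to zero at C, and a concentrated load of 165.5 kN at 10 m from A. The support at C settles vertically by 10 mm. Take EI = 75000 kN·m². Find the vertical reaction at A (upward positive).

R_A = 254.1 kN

Take the reaction at C as the redundant and release it; the primary structure is a cantilever fixed at A.
Deflection at C on the released cantilever, summing each load's contribution:
  clockwise couple 123 at a = 6.25: M₀a(2L − a)/(2EI) = 7207/EI
  triangular load, peak 43 at the fixed end: w₀L⁴/(30EI) = 34993/EI
  point load 165.5 at a = 10: Pa²(3L − a)/(6EI) = 75854/EI
  δ_0 = 118055/EI
Flexibility coefficient — unit upward force at C: δ_{CC} = L³/(3EI) = 651/EI.
With EI = 75000 kN·m²: δ_0 = 1.5741 m and δ_{CC} = 0.008681 m/kN.
Compatibility — the beam at C must follow the support down by 0.01 m: δ_0 − R_C·δ_{CC} = 0.01, so R_C = (1.5741 − 0.01)/0.008681 = 180.2 kN.
Vertical equilibrium: R_A = ΣP − R_C = 434.2 − 180.2 = 254.1 kN.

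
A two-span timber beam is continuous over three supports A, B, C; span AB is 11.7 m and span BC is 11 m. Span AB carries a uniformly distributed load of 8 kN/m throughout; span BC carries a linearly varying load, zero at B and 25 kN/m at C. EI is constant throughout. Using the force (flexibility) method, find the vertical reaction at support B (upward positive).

Insert a hinge at B; M_B is the redundant, and each span becomes simply supported.
End slopes at the hinge B, treating each span as simply supported:
  span AB: UDL 8: wL³/(24EI) = 533.9/EI
  span BC: triangular load, peak 25: 7w₀L³/(360EI) = 647/EI
  relative rotation θ_0 = (533.9 + 647)/EI = 1181/EI
A unit hogging moment at B produces rotation L₁/(3EI) + L₂/(3EI) = 7.567/EI.
Slope continuity at B: θ_0 = M_B·7.567/EI, so M_B = 1181/7.567 = 156.1 kN·m (hogging).
Span AB, ΣM about A with M_B applied at B: R_B^{AB}·11.7 = 547.6 + 156.1, so R_B^{AB} = 60.14 kN and R_A = 93.6 − 60.14 = 33.46 kN.
Span BC, ΣM about C: R_B^{BC}·11 = 504.2 + 156.1, so R_B^{BC} = 60.02 kN and R_C = 137.5 − 60.02 = 77.48 kN.
R_B = 60.14 + 60.02 = 120.2 kN.

R_B = 120.2 kN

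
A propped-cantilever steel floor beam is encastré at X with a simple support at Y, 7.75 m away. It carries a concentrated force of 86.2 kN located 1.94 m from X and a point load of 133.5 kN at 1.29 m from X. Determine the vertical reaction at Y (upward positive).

Choose R_Y as the redundant. The primary structure is the cantilever fixed at X.
Downward deflection at the released point Y due to the loads:
  point load 86.2 at a = 1.94: Pa²(3L − a)/(6EI) = 1152/EI
  point load 133.5 at a = 1.29: Pa²(3L − a)/(6EI) = 813.1/EI
  δ_0 = 1965/EI
Flexibility coefficient — unit upward force at Y: δ_{YY} = L³/(3EI) = 155.2/EI.
Compatibility at Y: δ_0 − R_Y·δ_{YY} = 0, so R_Y = 1965/155.2 = 12.67 kN.

R_Y = 12.67 kN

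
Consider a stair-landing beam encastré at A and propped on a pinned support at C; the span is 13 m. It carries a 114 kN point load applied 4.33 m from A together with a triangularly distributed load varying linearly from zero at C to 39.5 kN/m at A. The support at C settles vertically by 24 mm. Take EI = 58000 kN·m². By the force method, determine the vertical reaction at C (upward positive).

R_C = 66.31 kN

Take the reaction at C as the redundant and release it; the primary structure is a cantilever fixed at A.
Free-end deflection of the primary structure under the applied loading (downward +):
  point load 114 at a = 4.33: Pa²(3L − a)/(6EI) = 12350/EI
  triangular load, peak 39.5 at the fixed end: w₀L⁴/(30EI) = 37605/EI
  δ_0 = 49956/EI
Flexibility coefficient — unit upward force at C: δ_{CC} = L³/(3EI) = 732.3/EI.
With EI = 58000 kN·m²: δ_0 = 0.86131 m and δ_{CC} = 0.012626 m/kN.
Compatibility — the beam at C must follow the support down by 0.024 m: δ_0 − R_C·δ_{CC} = 0.024, so R_C = (0.86131 − 0.024)/0.012626 = 66.31 kN.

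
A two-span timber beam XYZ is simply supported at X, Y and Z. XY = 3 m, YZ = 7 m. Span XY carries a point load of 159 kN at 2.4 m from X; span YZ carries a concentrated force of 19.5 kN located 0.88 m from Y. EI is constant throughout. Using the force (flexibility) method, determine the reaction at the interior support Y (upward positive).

Insert a hinge at Y; M_Y is the redundant, and each span becomes simply supported.
End slopes at the hinge Y, treating each span as simply supported:
  span XY: point load 159 at a = 2.4: Pab(L + a)/(6LEI) = 68.69/EI
  span YZ: point load 19.5 at a = 0.88: Pab(L + b)/(6LEI) = 32.81/EI
  relative rotation θ_0 = (68.69 + 32.81)/EI = 101.5/EI
A unit hogging moment at Y produces rotation L₁/(3EI) + L₂/(3EI) = 3.333/EI.
Slope continuity at Y: θ_0 = M_Y·3.333/EI, so M_Y = 101.5/3.333 = 30.45 kN·m (hogging).
Span XY, ΣM about X with M_Y applied at Y: R_Y^{XY}·3 = 381.6 + 30.45, so R_Y^{XY} = 137.3 kN and R_X = 159 − 137.3 = 21.65 kN.
Span YZ, ΣM about Z: R_Y^{YZ}·7 = 119.3 + 30.45, so R_Y^{YZ} = 21.4 kN and R_Z = 19.5 − 21.4 = -1.898 kN.
R_Y = 137.3 + 21.4 = 158.7 kN.

R_Y = 158.7 kN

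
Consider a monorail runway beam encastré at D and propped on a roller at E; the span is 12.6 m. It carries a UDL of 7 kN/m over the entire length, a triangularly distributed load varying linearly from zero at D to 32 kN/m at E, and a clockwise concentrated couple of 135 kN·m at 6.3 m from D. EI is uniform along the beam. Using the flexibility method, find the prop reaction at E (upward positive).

Take the reaction at E as the redundant and release it; the primary structure is a cantilever fixed at D.
Deflection at E on the released cantilever, summing each load's contribution:
  UDL 7: wL⁴/(8EI) = 22054/EI
  triangular load, peak 32 at the free end: 11w₀L⁴/(120EI) = 73934/EI
  clockwise couple 135 at a = 6.3: M₀a(2L − a)/(2EI) = 8037/EI
  δ_0 = 104025/EI
Flexibility coefficient — unit upward force at E: δ_{EE} = L³/(3EI) = 666.8/EI.
The prop prevents deflection at E: R_E = δ_0/δ_{EE} = 104025/666.8 = 156 kN.

R_E = 156 kN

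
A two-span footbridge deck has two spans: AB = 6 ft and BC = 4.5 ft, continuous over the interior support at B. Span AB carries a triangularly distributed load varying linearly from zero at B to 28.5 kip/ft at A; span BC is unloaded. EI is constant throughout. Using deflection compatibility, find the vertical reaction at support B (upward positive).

Insert a hinge at B; M_B is the redundant, and each span becomes simply supported.
Discontinuity in slope at B on the released structure — sum the simple-span end rotations:
  span AB: triangular load, peak 28.5: 7w₀L³/(360EI) = 119.7/EI
  relative rotation θ_0 = (119.7 + 0)/EI = 119.7/EI
A unit hogging moment at B produces rotation L₁/(3EI) + L₂/(3EI) = 3.5/EI.
Compatibility: M_B·(L₁+L₂)/(3EI) = θ_0, giving M_B = 34.2 kip·ft (hogging).
Span AB, ΣM about A with M_B applied at B: R_B^{AB}·6 = 171 + 34.2, so R_B^{AB} = 34.2 kip and R_A = 85.5 − 34.2 = 51.3 kip.
Span BC, ΣM about C: R_B^{BC}·4.5 = 0 + 34.2, so R_B^{BC} = 7.6 kip and R_C = 0 − 7.6 = -7.6 kip.
R_B = 34.2 + 7.6 = 41.8 kip.

R_B = 41.8 kip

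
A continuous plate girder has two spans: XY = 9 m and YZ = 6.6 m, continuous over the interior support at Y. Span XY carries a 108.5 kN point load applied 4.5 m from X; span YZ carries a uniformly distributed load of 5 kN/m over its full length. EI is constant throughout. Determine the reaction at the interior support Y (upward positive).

Release continuity at Y by inserting a hinge; the redundant is the internal moment M_Y. The primary structure is two simply-supported spans XY and YZ.
Discontinuity in slope at Y on the released structure — sum the simple-span end rotations:
  span XY: point load 108.5 at a = 4.5: Pab(L + a)/(6LEI) = 549.3/EI
  span YZ: UDL 5: wL³/(24EI) = 59.9/EI
  relative rotation θ_0 = (549.3 + 59.9)/EI = 609.2/EI
A unit hogging moment at Y produces rotation L₁/(3EI) + L₂/(3EI) = 5.2/EI.
Slope continuity at Y: θ_0 = M_Y·5.2/EI, so M_Y = 609.2/5.2 = 117.1 kN·m (hogging).
Span XY, ΣM about X with M_Y applied at Y: R_Y^{XY}·9 = 488.2 + 117.1, so R_Y^{XY} = 67.27 kN and R_X = 108.5 − 67.27 = 41.23 kN.
Span YZ, ΣM about Z: R_Y^{YZ}·6.6 = 108.9 + 117.1, so R_Y^{YZ} = 34.25 kN and R_Z = 33 − 34.25 = -1.25 kN.
R_Y = 67.27 + 34.25 = 101.5 kN.

R_Y = 101.5 kN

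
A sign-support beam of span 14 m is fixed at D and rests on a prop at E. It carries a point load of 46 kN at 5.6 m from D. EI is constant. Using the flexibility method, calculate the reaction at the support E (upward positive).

R_E = 9.568 kN

Take the reaction at E as the redundant and release it; the primary structure is a cantilever fixed at D.
Free-end deflection of the primary structure under the applied loading (downward +):
  point load 46 at a = 5.6: Pa²(3L − a)/(6EI) = 8752/EI
Flexibility coefficient — unit upward force at E: δ_{EE} = L³/(3EI) = 914.7/EI.
The prop prevents deflection at E: R_E = δ_0/δ_{EE} = 8752/914.7 = 9.568 kN.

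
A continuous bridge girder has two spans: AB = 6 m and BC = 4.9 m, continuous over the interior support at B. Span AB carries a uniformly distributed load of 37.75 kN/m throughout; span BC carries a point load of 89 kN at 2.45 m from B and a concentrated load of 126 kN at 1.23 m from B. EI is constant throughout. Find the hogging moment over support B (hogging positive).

Insert a hinge at B; M_B is the redundant, and each span becomes simply supported.
Rotations at B on the released spans (each span's end-slope, ×1/EI):
  span AB: UDL 37.75: wL³/(24EI) = 339.8/EI
  span BC: point load 89 at a = 2.45: Pab(L + b)/(6LEI) = 133.6/EI
  span BC: point load 126 at a = 1.23: Pab(L + b)/(6LEI) = 165.8/EI
  relative rotation θ_0 = (339.8 + 299.4)/EI = 639.1/EI
A unit hogging moment at B produces rotation L₁/(3EI) + L₂/(3EI) = 3.633/EI.
Slope continuity at B: θ_0 = M_B·3.633/EI, so M_B = 639.1/3.633 = 175.9 kN·m (hogging).

M_B = 175.9 kN·m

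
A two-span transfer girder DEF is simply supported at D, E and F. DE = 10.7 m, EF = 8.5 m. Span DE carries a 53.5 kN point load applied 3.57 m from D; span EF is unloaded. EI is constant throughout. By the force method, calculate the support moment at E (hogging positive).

Release continuity at E by inserting a hinge; the redundant is the internal moment M_E. The primary structure is two simply-supported spans DE and EF.
Discontinuity in slope at E on the released structure — sum the simple-span end rotations:
  span DE: point load 53.5 at a = 3.57: Pab(L + a)/(6LEI) = 302.7/EI
  relative rotation θ_0 = (302.7 + 0)/EI = 302.7/EI
A unit hogging moment at E produces rotation L₁/(3EI) + L₂/(3EI) = 6.4/EI.
Compatibility: M_E·(L₁+L₂)/(3EI) = θ_0, giving M_E = 47.3 kN·m (hogging).

M_E = 47.3 kN·m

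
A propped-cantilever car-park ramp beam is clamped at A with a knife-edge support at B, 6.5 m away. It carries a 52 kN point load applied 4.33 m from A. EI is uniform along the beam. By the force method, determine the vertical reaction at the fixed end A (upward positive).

Release the roller at B. Primary structure: cantilever fixed at A.
Deflection at B on the released cantilever, summing each load's contribution:
  point load 52 at a = 4.33: Pa²(3L − a)/(6EI) = 2465/EI
Flexibility coefficient — unit upward force at B: δ_{BB} = L³/(3EI) = 91.54/EI.
Compatibility at B: δ_0 − R_B·δ_{BB} = 0, so R_B = 2465/91.54 = 26.93 kN.
Vertical equilibrium: R_A = ΣP − R_B = 52 − 26.93 = 25.07 kN.

R_A = 25.07 kN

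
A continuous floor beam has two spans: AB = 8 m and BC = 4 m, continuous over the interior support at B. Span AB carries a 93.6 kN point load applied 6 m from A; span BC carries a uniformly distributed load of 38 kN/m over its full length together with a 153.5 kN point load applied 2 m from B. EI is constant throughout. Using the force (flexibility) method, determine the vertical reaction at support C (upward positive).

Release continuity at B by inserting a hinge; the redundant is the internal moment M_B. The primary structure is two simply-supported spans AB and BC.
Rotations at B on the released spans (each span's end-slope, ×1/EI):
  span AB: point load 93.6 at a = 6: Pab(L + a)/(6LEI) = 327.6/EI
  span BC: UDL 38: wL³/(24EI) = 101.3/EI
  span BC: point load 153.5 at a = 2: Pab(L + b)/(6LEI) = 153.5/EI
  relative rotation θ_0 = (327.6 + 254.8)/EI = 582.4/EI
A unit hogging moment at B produces rotation L₁/(3EI) + L₂/(3EI) = 4/EI.
Compatibility: M_B·(L₁+L₂)/(3EI) = θ_0, giving M_B = 145.6 kN·m (hogging).
Span BC, ΣM about C: R_B^{BC}·4 = 611 + 145.6, so R_B^{BC} = 189.2 kN and R_C = 305.5 − 189.2 = 116.3 kN.

R_C = 116.3 kN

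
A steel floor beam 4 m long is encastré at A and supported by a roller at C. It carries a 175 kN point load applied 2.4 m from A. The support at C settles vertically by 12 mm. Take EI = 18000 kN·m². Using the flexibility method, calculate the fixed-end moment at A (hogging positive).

Take the reaction at C as the redundant and release it; the primary structure is a cantilever fixed at A.
Primary-structure tip deflection at C by superposition:
  point load 175 at a = 2.4: Pa²(3L − a)/(6EI) = 1613/EI
Tip deflection under a unit load at C: L³/(3EI) = 21.33/EI.
With EI = 18000 kN·m²: δ_0 = 0.0896 m and δ_{CC} = 0.001185 m/kN.
Compatibility — the beam at C must follow the support down by 0.012 m: δ_0 − R_C·δ_{CC} = 0.012, so R_C = (0.0896 − 0.012)/0.001185 = 65.48 kN.
Moment equilibrium about A: M_A = Σ(load moments about A) − R_C·L = 420 − 65.48×4 = 158.1 kN·m.

M_A = 158.1 kN·m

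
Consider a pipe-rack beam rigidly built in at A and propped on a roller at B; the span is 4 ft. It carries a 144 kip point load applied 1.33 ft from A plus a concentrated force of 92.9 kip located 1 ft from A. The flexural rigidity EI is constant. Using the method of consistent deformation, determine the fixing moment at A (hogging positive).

M_A = 167.6 kip·ft

Take the reaction at B as the redundant and release it; the primary structure is a cantilever fixed at A.
Downward deflection at the released point B due to the loads:
  point load 144 at a = 1.33: Pa²(3L − a)/(6EI) = 453/EI
  point load 92.9 at a = 1: Pa²(3L − a)/(6EI) = 170.3/EI
  δ_0 = 623.3/EI
Flexibility coefficient — unit upward force at B: δ_{BB} = L³/(3EI) = 21.33/EI.
Compatibility at B: δ_0 − R_B·δ_{BB} = 0, so R_B = 623.3/21.33 = 29.22 kip.
Moment equilibrium about A: M_A = Σ(load moments about A) − R_B·L = 284.4 − 29.22×4 = 167.6 kip·ft.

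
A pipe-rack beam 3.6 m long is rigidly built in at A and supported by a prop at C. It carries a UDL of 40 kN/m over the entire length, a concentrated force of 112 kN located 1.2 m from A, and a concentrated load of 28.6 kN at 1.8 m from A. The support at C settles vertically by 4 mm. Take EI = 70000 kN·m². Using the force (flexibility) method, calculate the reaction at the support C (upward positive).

R_C = 61.53 kN

Release the roller at C. Primary structure: cantilever fixed at A.
Primary-structure tip deflection at C by superposition:
  UDL 40: wL⁴/(8EI) = 839.8/EI
  point load 112 at a = 1.2: Pa²(3L − a)/(6EI) = 258/EI
  point load 28.6 at a = 1.8: Pa²(3L − a)/(6EI) = 139/EI
  δ_0 = 1237/EI
Flexibility coefficient — unit upward force at C: δ_{CC} = L³/(3EI) = 15.55/EI.
With EI = 70000 kN·m²: δ_0 = 0.017669 m and δ_{CC} = 0.000222 m/kN.
Compatibility — the beam at C must follow the support down by 0.004 m: δ_0 − R_C·δ_{CC} = 0.004, so R_C = (0.017669 − 0.004)/0.000222 = 61.53 kN.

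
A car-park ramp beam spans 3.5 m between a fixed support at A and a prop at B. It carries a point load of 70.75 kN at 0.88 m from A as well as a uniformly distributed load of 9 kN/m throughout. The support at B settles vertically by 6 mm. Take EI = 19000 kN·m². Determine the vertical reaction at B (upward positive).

R_B = 9.982 kN

Take the reaction at B as the redundant and release it; the primary structure is a cantilever fixed at A.
Deflection at B on the released cantilever, summing each load's contribution:
  point load 70.75 at a = 0.88: Pa²(3L − a)/(6EI) = 87.84/EI
  UDL 9: wL⁴/(8EI) = 168.8/EI
  δ_0 = 256.7/EI
Flexibility coefficient — unit upward force at B: δ_{BB} = L³/(3EI) = 14.29/EI.
With EI = 19000 kN·m²: δ_0 = 0.013509 m and δ_{BB} = 0.000752 m/kN.
Compatibility — the beam at B must follow the support down by 0.006 m: δ_0 − R_B·δ_{BB} = 0.006, so R_B = (0.013509 − 0.006)/0.000752 = 9.982 kN.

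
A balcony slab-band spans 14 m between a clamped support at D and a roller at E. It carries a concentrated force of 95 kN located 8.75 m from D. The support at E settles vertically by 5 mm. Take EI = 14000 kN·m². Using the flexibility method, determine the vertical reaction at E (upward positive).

Choose R_E as the redundant. The primary structure is the cantilever fixed at D.
Free-end deflection of the primary structure under the applied loading (downward +):
  point load 95 at a = 8.75: Pa²(3L − a)/(6EI) = 40307/EI
Tip deflection under a unit load at E: L³/(3EI) = 914.7/EI.
With EI = 14000 kN·m²: δ_0 = 2.8791 m and δ_{EE} = 0.065333 m/kN.
Compatibility — the beam at E must follow the support down by 0.005 m: δ_0 − R_E·δ_{EE} = 0.005, so R_E = (2.8791 − 0.005)/0.065333 = 43.99 kN.

R_E = 43.99 kN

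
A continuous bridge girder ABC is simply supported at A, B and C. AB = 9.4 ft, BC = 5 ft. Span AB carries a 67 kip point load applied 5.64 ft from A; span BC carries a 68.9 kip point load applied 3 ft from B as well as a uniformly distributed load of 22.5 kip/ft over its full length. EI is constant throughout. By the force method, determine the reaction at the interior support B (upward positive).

R_B = 161.8 kip

Release continuity at B by inserting a hinge; the redundant is the internal moment M_B. The primary structure is two simply-supported spans AB and BC.
End slopes at the hinge B, treating each span as simply supported:
  span AB: point load 67 at a = 5.64: Pab(L + a)/(6LEI) = 378.9/EI
  span BC: point load 68.9 at a = 3: Pab(L + b)/(6LEI) = 96.46/EI
  span BC: UDL 22.5: wL³/(24EI) = 117.2/EI
  relative rotation θ_0 = (378.9 + 213.6)/EI = 592.5/EI
A unit hogging moment at B produces rotation L₁/(3EI) + L₂/(3EI) = 4.8/EI.
Compatibility: M_B·(L₁+L₂)/(3EI) = θ_0, giving M_B = 123.4 kip·ft (hogging).
Span AB, ΣM about A with M_B applied at B: R_B^{AB}·9.4 = 377.9 + 123.4, so R_B^{AB} = 53.33 kip and R_A = 67 − 53.33 = 13.67 kip.
Span BC, ΣM about C: R_B^{BC}·5 = 419.1 + 123.4, so R_B^{BC} = 108.5 kip and R_C = 181.4 − 108.5 = 72.9 kip.
R_B = 53.33 + 108.5 = 161.8 kip.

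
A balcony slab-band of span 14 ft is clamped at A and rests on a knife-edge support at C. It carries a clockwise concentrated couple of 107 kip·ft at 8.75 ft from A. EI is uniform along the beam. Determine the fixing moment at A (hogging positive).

M_A = -30.93 kip·ft

Remove the prop at C; the released (primary) structure is a cantilever built in at A.
Downward deflection at the released point C due to the loads:
  clockwise couple 107 at a = 8.75: M₀a(2L − a)/(2EI) = 9011/EI
Flexibility coefficient — unit upward force at C: δ_{CC} = L³/(3EI) = 914.7/EI.
The prop prevents deflection at C: R_C = δ_0/δ_{CC} = 9011/914.7 = 9.852 kip.
Moment equilibrium about A: M_A = Σ(load moments about A) − R_C·L = 107 − 9.852×14 = -30.93 kip·ft.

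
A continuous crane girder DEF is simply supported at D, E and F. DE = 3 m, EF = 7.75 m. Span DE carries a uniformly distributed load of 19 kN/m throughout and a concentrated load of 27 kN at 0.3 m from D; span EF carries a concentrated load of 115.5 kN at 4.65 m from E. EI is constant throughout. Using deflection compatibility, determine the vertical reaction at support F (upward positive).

R_F = 54.4 kN

Insert a hinge at E; M_E is the redundant, and each span becomes simply supported.
Rotations at E on the released spans (each span's end-slope, ×1/EI):
  span DE: UDL 19: wL³/(24EI) = 21.38/EI
  span DE: point load 27 at a = 0.3: Pab(L + a)/(6LEI) = 4.01/EI
  span EF: point load 115.5 at a = 4.65: Pab(L + b)/(6LEI) = 388.5/EI
  relative rotation θ_0 = (25.38 + 388.5)/EI = 413.9/EI
A unit hogging moment at E produces rotation L₁/(3EI) + L₂/(3EI) = 3.583/EI.
Compatibility: M_E·(L₁+L₂)/(3EI) = θ_0, giving M_E = 115.5 kN·m (hogging).
Span EF, ΣM about F: R_E^{EF}·7.75 = 358.1 + 115.5, so R_E^{EF} = 61.1 kN and R_F = 115.5 − 61.1 = 54.4 kN.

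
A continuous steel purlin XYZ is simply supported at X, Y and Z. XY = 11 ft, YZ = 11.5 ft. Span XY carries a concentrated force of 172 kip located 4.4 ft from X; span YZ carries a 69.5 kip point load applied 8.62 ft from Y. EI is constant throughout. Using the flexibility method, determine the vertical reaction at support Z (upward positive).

Take M_Y as the redundant. Released structure: two simple spans XY and YZ with a hinge at Y.
Discontinuity in slope at Y on the released structure — sum the simple-span end rotations:
  span XY: point load 172 at a = 4.4: Pab(L + a)/(6LEI) = 1165/EI
  span YZ: point load 69.5 at a = 8.62: Pab(L + b)/(6LEI) = 359.6/EI
  relative rotation θ_0 = (1165 + 359.6)/EI = 1525/EI
A unit hogging moment at Y produces rotation L₁/(3EI) + L₂/(3EI) = 7.5/EI.
Compatibility: M_Y·(L₁+L₂)/(3EI) = θ_0, giving M_Y = 203.3 kip·ft (hogging).
Span YZ, ΣM about Z: R_Y^{YZ}·11.5 = 200.2 + 203.3, so R_Y^{YZ} = 35.09 kip and R_Z = 69.5 − 35.09 = 34.41 kip.

R_Z = 34.41 kip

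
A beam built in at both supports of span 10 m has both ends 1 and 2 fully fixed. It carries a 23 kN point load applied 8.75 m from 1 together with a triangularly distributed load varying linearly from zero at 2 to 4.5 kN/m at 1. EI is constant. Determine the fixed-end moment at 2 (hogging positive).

Release both end moments; the primary structure is a simply-supported span 12 with redundants M_1 and M_2.
Simple-span end rotations at 1 and 2 under the given loads:
  at 1: point load 23 at a = 8.75: Pab(L + b)/(6LEI) = 47.17/EI
  at 2: point load 23 at a = 8.75: Pab(L + a)/(6LEI) = 78.61/EI
  at 1: triangular load, peak 4.5: w₀L³/(45EI) = 100/EI
  at 2: triangular load, peak 4.5: 7w₀L³/(360EI) = 87.5/EI
  θ_10 = 147.2/EI,  θ_20 = 166.1/EI
Flexibility coefficients: a unit moment at one end gives L/(3EI) there and L/(6EI) at the far end, so f₁₁ = f₂₂ = 3.333/EI and f₁₂ = f₂₁ = 1.667/EI.
Compatibility — zero rotation at each built-in end:
  3.333 M_1 + 1.667 M_2 = 147.2
  1.667 M_1 + 3.333 M_2 = 166.1
Solving the pair gives M_1 = 25.64 kN·m and M_2 = 37.01 kN·m (hogging).

M_2 = 37.01 kN·m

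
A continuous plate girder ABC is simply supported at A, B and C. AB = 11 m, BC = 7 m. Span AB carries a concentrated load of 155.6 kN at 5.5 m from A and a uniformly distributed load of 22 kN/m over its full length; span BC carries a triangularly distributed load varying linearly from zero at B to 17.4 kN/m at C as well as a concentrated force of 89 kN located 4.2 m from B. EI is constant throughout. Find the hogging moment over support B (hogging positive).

M_B = 459.5 kN·m

Insert a hinge at B; M_B is the redundant, and each span becomes simply supported.
Discontinuity in slope at B on the released structure — sum the simple-span end rotations:
  span AB: point load 155.6 at a = 5.5: Pab(L + a)/(6LEI) = 1177/EI
  span AB: UDL 22: wL³/(24EI) = 1220/EI
  span BC: triangular load, peak 17.4: 7w₀L³/(360EI) = 116/EI
  span BC: point load 89 at a = 4.2: Pab(L + b)/(6LEI) = 244.2/EI
  relative rotation θ_0 = (2397 + 360.3)/EI = 2757/EI
A unit hogging moment at B produces rotation L₁/(3EI) + L₂/(3EI) = 6/EI.
Compatibility: M_B·(L₁+L₂)/(3EI) = θ_0, giving M_B = 459.5 kN·m (hogging).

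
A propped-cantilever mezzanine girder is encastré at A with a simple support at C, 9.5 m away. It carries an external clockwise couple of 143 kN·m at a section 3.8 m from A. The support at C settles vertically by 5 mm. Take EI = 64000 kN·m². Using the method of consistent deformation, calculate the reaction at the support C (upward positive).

R_C = 13.33 kN

Take the reaction at C as the redundant and release it; the primary structure is a cantilever fixed at A.
Deflection at C on the released cantilever, summing each load's contribution:
  clockwise couple 143 at a = 3.8: M₀a(2L − a)/(2EI) = 4130/EI
Tip deflection under a unit load at C: L³/(3EI) = 285.8/EI.
With EI = 64000 kN·m²: δ_0 = 0.064529 m and δ_{CC} = 0.004465 m/kN.
Compatibility — the beam at C must follow the support down by 0.005 m: δ_0 − R_C·δ_{CC} = 0.005, so R_C = (0.064529 − 0.005)/0.004465 = 13.33 kN.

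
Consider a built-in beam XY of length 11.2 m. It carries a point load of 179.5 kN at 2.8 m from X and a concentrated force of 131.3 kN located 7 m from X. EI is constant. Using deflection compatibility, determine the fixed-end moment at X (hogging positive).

Release both end moments; the primary structure is a simply-supported span XY with redundants M_X and M_Y.
Simple-span end rotations at X and Y under the given loads:
  at X: point load 179.5 at a = 2.8: Pab(L + b)/(6LEI) = 1231/EI
  at Y: point load 179.5 at a = 2.8: Pab(L + a)/(6LEI) = 879.5/EI
  at X: point load 131.3 at a = 7: Pab(L + b)/(6LEI) = 884.6/EI
  at Y: point load 131.3 at a = 7: Pab(L + a)/(6LEI) = 1045/EI
  θ_X0 = 2116/EI,  θ_Y0 = 1925/EI
Flexibility coefficients: a unit moment at one end gives L/(3EI) there and L/(6EI) at the far end, so f₁₁ = f₂₂ = 3.733/EI and f₁₂ = f₂₁ = 1.867/EI.
Compatibility — zero rotation at each built-in end:
  3.733 M_X + 1.867 M_Y = 2116
  1.867 M_X + 3.733 M_Y = 1925
Solving the pair gives M_X = 412 kN·m and M_Y = 309.7 kN·m (hogging).

M_X = 412 kN·m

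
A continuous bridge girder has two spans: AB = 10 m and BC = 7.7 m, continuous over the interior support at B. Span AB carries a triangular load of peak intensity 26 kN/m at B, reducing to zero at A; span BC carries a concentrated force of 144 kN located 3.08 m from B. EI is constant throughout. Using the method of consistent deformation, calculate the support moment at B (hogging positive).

Take M_B as the redundant. Released structure: two simple spans AB and BC with a hinge at B.
End slopes at the hinge B, treating each span as simply supported:
  span AB: triangular load, peak 26: w₀L³/(45EI) = 577.8/EI
  span BC: point load 144 at a = 3.08: Pab(L + b)/(6LEI) = 546.4/EI
  relative rotation θ_0 = (577.8 + 546.4)/EI = 1124/EI
A unit hogging moment at B produces rotation L₁/(3EI) + L₂/(3EI) = 5.9/EI.
Slope continuity at B: θ_0 = M_B·5.9/EI, so M_B = 1124/5.9 = 190.5 kN·m (hogging).

M_B = 190.5 kN·m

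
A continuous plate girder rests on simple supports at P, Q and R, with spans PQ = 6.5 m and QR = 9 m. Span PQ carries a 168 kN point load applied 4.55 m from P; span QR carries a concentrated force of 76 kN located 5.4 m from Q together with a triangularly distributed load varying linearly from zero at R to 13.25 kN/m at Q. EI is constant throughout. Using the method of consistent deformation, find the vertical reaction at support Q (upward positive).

R_Q = 238.1 kN

Release continuity at Q by inserting a hinge; the redundant is the internal moment M_Q. The primary structure is two simply-supported spans PQ and QR.
Rotations at Q on the released spans (each span's end-slope, ×1/EI):
  span PQ: point load 168 at a = 4.55: Pab(L + a)/(6LEI) = 422.3/EI
  span QR: point load 76 at a = 5.4: Pab(L + b)/(6LEI) = 344.7/EI
  span QR: triangular load, peak 13.25: w₀L³/(45EI) = 214.7/EI
  relative rotation θ_0 = (422.3 + 559.4)/EI = 981.7/EI
A unit hogging moment at Q produces rotation L₁/(3EI) + L₂/(3EI) = 5.167/EI.
Slope continuity at Q: θ_0 = M_Q·5.167/EI, so M_Q = 981.7/5.167 = 190 kN·m (hogging).
Span PQ, ΣM about P with M_Q applied at Q: R_Q^{PQ}·6.5 = 764.4 + 190, so R_Q^{PQ} = 146.8 kN and R_P = 168 − 146.8 = 21.17 kN.
Span QR, ΣM about R: R_Q^{QR}·9 = 631.4 + 190, so R_Q^{QR} = 91.26 kN and R_R = 135.6 − 91.26 = 44.36 kN.
R_Q = 146.8 + 91.26 = 238.1 kN.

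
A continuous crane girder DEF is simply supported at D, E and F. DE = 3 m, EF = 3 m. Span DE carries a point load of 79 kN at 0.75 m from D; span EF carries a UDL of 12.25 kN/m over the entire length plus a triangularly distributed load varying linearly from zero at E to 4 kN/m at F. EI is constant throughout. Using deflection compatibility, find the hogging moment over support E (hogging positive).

M_E = 21.83 kN·m

Release continuity at E by inserting a hinge; the redundant is the internal moment M_E. The primary structure is two simply-supported spans DE and EF.
End slopes at the hinge E, treating each span as simply supported:
  span DE: point load 79 at a = 0.75: Pab(L + a)/(6LEI) = 27.77/EI
  span EF: UDL 12.25: wL³/(24EI) = 13.78/EI
  span EF: triangular load, peak 4: 7w₀L³/(360EI) = 2.1/EI
  relative rotation θ_0 = (27.77 + 15.88)/EI = 43.65/EI
A unit hogging moment at E produces rotation L₁/(3EI) + L₂/(3EI) = 2/EI.
Slope continuity at E: θ_0 = M_E·2/EI, so M_E = 43.65/2 = 21.83 kN·m (hogging).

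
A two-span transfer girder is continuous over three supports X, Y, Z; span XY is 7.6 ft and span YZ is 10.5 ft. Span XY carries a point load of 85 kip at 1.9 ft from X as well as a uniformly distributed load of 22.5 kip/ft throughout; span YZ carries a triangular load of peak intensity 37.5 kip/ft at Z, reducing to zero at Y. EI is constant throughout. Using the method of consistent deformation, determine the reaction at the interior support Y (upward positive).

R_Y = 226.8 kip

Insert a hinge at Y; M_Y is the redundant, and each span becomes simply supported.
Discontinuity in slope at Y on the released structure — sum the simple-span end rotations:
  span XY: point load 85 at a = 1.9: Pab(L + a)/(6LEI) = 191.8/EI
  span XY: UDL 22.5: wL³/(24EI) = 411.5/EI
  span YZ: triangular load, peak 37.5: 7w₀L³/(360EI) = 844.1/EI
  relative rotation θ_0 = (603.3 + 844.1)/EI = 1447/EI
A unit hogging moment at Y produces rotation L₁/(3EI) + L₂/(3EI) = 6.033/EI.
Compatibility: M_Y·(L₁+L₂)/(3EI) = θ_0, giving M_Y = 239.9 kip·ft (hogging).
Span XY, ΣM about X with M_Y applied at Y: R_Y^{XY}·7.6 = 811.3 + 239.9, so R_Y^{XY} = 138.3 kip and R_X = 256 − 138.3 = 117.7 kip.
Span YZ, ΣM about Z: R_Y^{YZ}·10.5 = 689.1 + 239.9, so R_Y^{YZ} = 88.47 kip and R_Z = 196.9 − 88.47 = 108.4 kip.
R_Y = 138.3 + 88.47 = 226.8 kip.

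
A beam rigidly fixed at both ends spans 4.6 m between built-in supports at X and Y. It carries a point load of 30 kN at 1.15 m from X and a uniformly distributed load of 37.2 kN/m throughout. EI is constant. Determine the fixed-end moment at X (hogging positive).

M_X = 85 kN·m

Release both end moments; the primary structure is a simply-supported span XY with redundants M_X and M_Y.
End rotations of the released simple span under the applied load (×1/EI):
  at X: point load 30 at a = 1.15: Pab(L + b)/(6LEI) = 34.72/EI
  at Y: point load 30 at a = 1.15: Pab(L + a)/(6LEI) = 24.8/EI
  at X: UDL 37.2: wL³/(24EI) = 150.9/EI
  at Y: UDL 37.2: wL³/(24EI) = 150.9/EI
  θ_X0 = 185.6/EI,  θ_Y0 = 175.7/EI
Flexibility coefficients: a unit moment at one end gives L/(3EI) there and L/(6EI) at the far end, so f₁₁ = f₂₂ = 1.533/EI and f₁₂ = f₂₁ = 0.7667/EI.
Compatibility — zero rotation at each built-in end:
  1.533 M_X + 0.7667 M_Y = 185.6
  0.7667 M_X + 1.533 M_Y = 175.7
Solving the pair gives M_X = 85 kN·m and M_Y = 72.06 kN·m (hogging).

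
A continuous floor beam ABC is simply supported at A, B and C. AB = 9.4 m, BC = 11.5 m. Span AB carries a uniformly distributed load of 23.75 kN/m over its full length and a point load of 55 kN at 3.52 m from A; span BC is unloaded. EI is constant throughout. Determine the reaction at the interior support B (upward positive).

Release continuity at B by inserting a hinge; the redundant is the internal moment M_B. The primary structure is two simply-supported spans AB and BC.
Discontinuity in slope at B on the released structure — sum the simple-span end rotations:
  span AB: UDL 23.75: wL³/(24EI) = 821.9/EI
  span AB: point load 55 at a = 3.52: Pab(L + a)/(6LEI) = 260.8/EI
  relative rotation θ_0 = (1083 + 0)/EI = 1083/EI
A unit hogging moment at B produces rotation L₁/(3EI) + L₂/(3EI) = 6.967/EI.
Compatibility: M_B·(L₁+L₂)/(3EI) = θ_0, giving M_B = 155.4 kN·m (hogging).
Span AB, ΣM about A with M_B applied at B: R_B^{AB}·9.4 = 1243 + 155.4, so R_B^{AB} = 148.8 kN and R_A = 278.2 − 148.8 = 129.5 kN.
Span BC, ΣM about C: R_B^{BC}·11.5 = 0 + 155.4, so R_B^{BC} = 13.51 kN and R_C = 0 − 13.51 = -13.51 kN.
R_B = 148.8 + 13.51 = 162.3 kN.

R_B = 162.3 kN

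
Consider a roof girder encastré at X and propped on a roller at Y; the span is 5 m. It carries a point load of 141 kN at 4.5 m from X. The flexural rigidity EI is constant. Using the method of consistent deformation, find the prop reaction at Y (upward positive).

Release the roller at Y. Primary structure: cantilever fixed at X.
Primary-structure tip deflection at Y by superposition:
  point load 141 at a = 4.5: Pa²(3L − a)/(6EI) = 4997/EI
Tip deflection under a unit load at Y: L³/(3EI) = 41.67/EI.
The prop prevents deflection at Y: R_Y = δ_0/δ_{YY} = 4997/41.67 = 119.9 kN.

R_Y = 119.9 kN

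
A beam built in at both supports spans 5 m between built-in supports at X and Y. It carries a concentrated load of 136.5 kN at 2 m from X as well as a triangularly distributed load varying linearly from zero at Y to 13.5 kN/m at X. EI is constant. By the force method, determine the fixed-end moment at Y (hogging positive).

Release both end moments; the primary structure is a simply-supported span XY with redundants M_X and M_Y.
End rotations of the released simple span under the applied load (×1/EI):
  at X: point load 136.5 at a = 2: Pab(L + b)/(6LEI) = 218.4/EI
  at Y: point load 136.5 at a = 2: Pab(L + a)/(6LEI) = 191.1/EI
  at X: triangular load, peak 13.5: w₀L³/(45EI) = 37.5/EI
  at Y: triangular load, peak 13.5: 7w₀L³/(360EI) = 32.81/EI
  θ_X0 = 255.9/EI,  θ_Y0 = 223.9/EI
Flexibility coefficients: a unit moment at one end gives L/(3EI) there and L/(6EI) at the far end, so f₁₁ = f₂₂ = 1.667/EI and f₁₂ = f₂₁ = 0.8333/EI.
Compatibility — zero rotation at each built-in end:
  1.667 M_X + 0.8333 M_Y = 255.9
  0.8333 M_X + 1.667 M_Y = 223.9
Solving the pair gives M_X = 115.2 kN·m and M_Y = 76.77 kN·m (hogging).

M_Y = 76.77 kN·m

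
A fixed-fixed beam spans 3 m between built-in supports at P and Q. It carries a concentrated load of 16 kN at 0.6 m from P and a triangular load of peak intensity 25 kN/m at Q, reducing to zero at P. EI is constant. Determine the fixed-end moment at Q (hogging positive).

Release both end moments; the primary structure is a simply-supported span PQ with redundants M_P and M_Q.
On the primary (simply-supported) span, the end slopes from the loading are:
  at P: point load 16 at a = 0.6: Pab(L + b)/(6LEI) = 6.912/EI
  at Q: point load 16 at a = 0.6: Pab(L + a)/(6LEI) = 4.608/EI
  at P: triangular load, peak 25: 7w₀L³/(360EI) = 13.12/EI
  at Q: triangular load, peak 25: w₀L³/(45EI) = 15/EI
  θ_P0 = 20.04/EI,  θ_Q0 = 19.61/EI
Flexibility coefficients: a unit moment at one end gives L/(3EI) there and L/(6EI) at the far end, so f₁₁ = f₂₂ = 1/EI and f₁₂ = f₂₁ = 0.5/EI.
Compatibility — zero rotation at each built-in end:
  1 M_P + 0.5 M_Q = 20.04
  0.5 M_P + 1 M_Q = 19.61
Solving the pair gives M_P = 13.64 kN·m and M_Q = 12.79 kN·m (hogging).

M_Q = 12.79 kN·m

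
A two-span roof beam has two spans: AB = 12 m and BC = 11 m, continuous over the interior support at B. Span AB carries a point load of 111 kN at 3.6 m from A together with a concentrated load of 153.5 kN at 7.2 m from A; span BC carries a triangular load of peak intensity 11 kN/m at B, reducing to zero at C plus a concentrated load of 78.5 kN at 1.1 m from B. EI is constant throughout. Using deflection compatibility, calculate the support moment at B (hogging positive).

M_B = 357.1 kN·m

Take M_B as the redundant. Released structure: two simple spans AB and BC with a hinge at B.
Discontinuity in slope at B on the released structure — sum the simple-span end rotations:
  span AB: point load 111 at a = 3.6: Pab(L + a)/(6LEI) = 727.3/EI
  span AB: point load 153.5 at a = 7.2: Pab(L + a)/(6LEI) = 1415/EI
  span BC: triangular load, peak 11: w₀L³/(45EI) = 325.4/EI
  span BC: point load 78.5 at a = 1.1: Pab(L + b)/(6LEI) = 270.7/EI
  relative rotation θ_0 = (2142 + 596.1)/EI = 2738/EI
A unit hogging moment at B produces rotation L₁/(3EI) + L₂/(3EI) = 7.667/EI.
Slope continuity at B: θ_0 = M_B·7.667/EI, so M_B = 2738/7.667 = 357.1 kN·m (hogging).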